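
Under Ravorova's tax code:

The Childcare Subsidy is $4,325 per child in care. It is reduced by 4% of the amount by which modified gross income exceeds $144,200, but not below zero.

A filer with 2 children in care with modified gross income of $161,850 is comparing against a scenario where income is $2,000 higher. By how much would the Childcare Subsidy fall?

$80

At $161,850 — base = 2 × $4,325 = $8,650. 4% of the $17,650 excess over $144,200 is $706; credit = $8,650 − $706 = $7,944.
At $163,850 — base = 2 × $4,325 = $8,650. 4% of the $19,650 excess over $144,200 is $786; credit = $8,650 − $786 = $7,864.
Lost: $7,944 − $7,864 = $80.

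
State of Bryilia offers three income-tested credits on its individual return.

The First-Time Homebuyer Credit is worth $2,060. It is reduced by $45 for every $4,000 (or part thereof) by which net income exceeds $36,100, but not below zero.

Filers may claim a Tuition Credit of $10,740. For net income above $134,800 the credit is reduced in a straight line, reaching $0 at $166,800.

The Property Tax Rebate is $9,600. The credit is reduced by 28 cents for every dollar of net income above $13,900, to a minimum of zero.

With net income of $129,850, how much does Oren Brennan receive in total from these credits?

$11,720

First-Time Homebuyer Credit: income exceeds $36,100 by $93,750, which is 24 full-or-partial $4,000 increments; reduction = 24 × $45 = $1,080, leaving $980.
Tuition Credit: $129,850 is at or below the $134,800 threshold, so the full $10,740 applies.
Property Tax Rebate: 28% of the $115,950 excess over $13,900 is $32,466 ≥ base, so the credit is $0.
Total: $980 + $10,740 + $0 = $11,720.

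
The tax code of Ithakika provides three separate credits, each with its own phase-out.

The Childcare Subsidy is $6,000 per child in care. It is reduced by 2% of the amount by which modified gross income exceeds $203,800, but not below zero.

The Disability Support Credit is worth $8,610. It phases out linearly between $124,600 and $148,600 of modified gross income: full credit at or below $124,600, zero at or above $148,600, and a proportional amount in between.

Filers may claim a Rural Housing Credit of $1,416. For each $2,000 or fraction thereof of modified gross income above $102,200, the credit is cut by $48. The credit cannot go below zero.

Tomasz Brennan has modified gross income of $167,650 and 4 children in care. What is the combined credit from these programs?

Childcare Subsidy: base = 4 × $6,000 = $24,000. $167,650 is at or below the $203,800 threshold, so the full $24,000 applies.
Disability Support Credit: $167,650 is at or above $148,600, so the credit is $0.
Rural Housing Credit: income exceeds $102,200 by $65,450 → 33 increments × $48 = $1,584 ≥ base, so the credit is $0.
Total: $24,000 + $0 + $0 = $24,000.

$24,000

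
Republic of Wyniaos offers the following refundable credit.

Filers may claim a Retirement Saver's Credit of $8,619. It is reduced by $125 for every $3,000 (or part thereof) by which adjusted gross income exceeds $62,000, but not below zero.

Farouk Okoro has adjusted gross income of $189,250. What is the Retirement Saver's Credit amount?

$3,244

Retirement Saver's Credit: income exceeds $62,000 by $127,250, which is 43 full-or-partial $3,000 increments; reduction = 43 × $125 = $5,375, leaving $3,244.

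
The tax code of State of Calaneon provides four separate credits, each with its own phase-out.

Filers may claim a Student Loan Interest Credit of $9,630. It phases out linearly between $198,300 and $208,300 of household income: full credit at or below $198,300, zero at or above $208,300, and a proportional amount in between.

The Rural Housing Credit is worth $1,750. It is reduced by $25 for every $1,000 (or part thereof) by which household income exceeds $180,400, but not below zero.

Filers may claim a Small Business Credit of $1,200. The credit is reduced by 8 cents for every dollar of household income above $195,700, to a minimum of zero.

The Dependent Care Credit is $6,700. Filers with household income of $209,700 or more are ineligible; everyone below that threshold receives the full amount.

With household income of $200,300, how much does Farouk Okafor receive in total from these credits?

Student Loan Interest Credit: $200,300 is $2,000 into a $10,000 phase-out range, leaving 8,000/10,000 of the credit: $9,630 × 8,000/10,000 = $7,704.
Rural Housing Credit: income exceeds $180,400 by $19,900, which is 20 full-or-partial $1,000 increments; reduction = 20 × $25 = $500, leaving $1,250.
Small Business Credit: 8% of the $4,600 excess over $195,700 is $368; credit = $1,200 − $368 = $832.
Dependent Care Credit: $200,300 is below the $209,700 cutoff, so the full $6,700 applies.
Total: $7,704 + $1,250 + $832 + $6,700 = $16,486.

$16,486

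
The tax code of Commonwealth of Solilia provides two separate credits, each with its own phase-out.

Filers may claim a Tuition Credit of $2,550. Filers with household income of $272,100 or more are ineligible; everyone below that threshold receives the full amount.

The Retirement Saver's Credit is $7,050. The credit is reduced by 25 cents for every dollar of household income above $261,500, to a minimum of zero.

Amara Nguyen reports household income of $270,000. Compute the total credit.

$7,475

Tuition Credit: $270,000 is below the $272,100 cutoff, so the full $2,550 applies.
Retirement Saver's Credit: 25% of the $8,500 excess over $261,500 is $2,125; credit = $7,050 − $2,125 = $4,925.
Total: $2,550 + $4,925 = $7,475.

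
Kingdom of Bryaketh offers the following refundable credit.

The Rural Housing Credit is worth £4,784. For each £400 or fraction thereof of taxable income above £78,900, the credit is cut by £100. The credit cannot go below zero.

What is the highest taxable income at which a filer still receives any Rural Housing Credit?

£97,700

After 47 increments the reduction is 47 × £100 = £4,700, leaving £84; one more increment wipes it out. Increment 47 ends at excess 47 × £400 = £18,800, so the highest qualifying income is £78,900 + £18,800 = £97,700.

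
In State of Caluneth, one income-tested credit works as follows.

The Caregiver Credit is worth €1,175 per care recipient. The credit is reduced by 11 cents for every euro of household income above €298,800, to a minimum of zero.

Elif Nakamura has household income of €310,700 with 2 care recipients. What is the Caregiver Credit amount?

€1,041

Caregiver Credit: base = 2 × €1,175 = €2,350. 11% of the €11,900 excess over €298,800 is €1,309; credit = €2,350 − €1,309 = €1,041.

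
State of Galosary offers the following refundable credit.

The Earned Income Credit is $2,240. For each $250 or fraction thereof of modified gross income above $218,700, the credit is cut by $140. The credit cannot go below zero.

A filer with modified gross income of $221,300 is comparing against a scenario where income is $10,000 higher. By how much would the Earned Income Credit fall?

At $221,300 — income exceeds $218,700 by $2,600, which is 11 full-or-partial $250 increments; reduction = 11 × $140 = $1,540, leaving $700.
At $231,300 — income exceeds $218,700 by $12,600 → 51 increments × $140 = $7,140 ≥ base, so the credit is $0.
Lost: $700 − $0 = $700.

$700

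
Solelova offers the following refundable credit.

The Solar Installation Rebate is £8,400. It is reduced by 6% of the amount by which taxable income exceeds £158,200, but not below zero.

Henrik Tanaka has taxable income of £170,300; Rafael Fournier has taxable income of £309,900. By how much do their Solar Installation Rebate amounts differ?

£7,674

Henrik (£170,300): Solar Installation Rebate: 6% of the £12,100 excess over £158,200 is £726; credit = £8,400 − £726 = £7,674.
Rafael (£309,900): Solar Installation Rebate: 6% of the £151,700 excess over £158,200 is £9,102 ≥ base, so the credit is £0.
Difference: |£7,674 − £0| = £7,674.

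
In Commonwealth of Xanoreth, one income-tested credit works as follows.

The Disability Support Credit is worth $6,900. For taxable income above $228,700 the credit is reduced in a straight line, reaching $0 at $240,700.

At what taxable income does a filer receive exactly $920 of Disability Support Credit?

$239,100

$920 is 920/6,900 of the full $6,900, so 5,980/6,900 of the $12,000 range has been used: income = $228,700 + $12,000 × 5,980/6,900 = $239,100.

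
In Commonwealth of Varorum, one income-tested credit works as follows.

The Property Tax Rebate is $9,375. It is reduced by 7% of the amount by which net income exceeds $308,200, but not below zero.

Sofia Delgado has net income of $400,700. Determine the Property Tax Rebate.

$2,900

Property Tax Rebate: 7% of the $92,500 excess over $308,200 is $6,475; credit = $9,375 − $6,475 = $2,900.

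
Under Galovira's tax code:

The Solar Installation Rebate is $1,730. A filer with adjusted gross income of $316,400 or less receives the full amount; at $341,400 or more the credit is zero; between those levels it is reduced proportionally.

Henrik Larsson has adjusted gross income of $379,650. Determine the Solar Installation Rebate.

Solar Installation Rebate: $379,650 is at or above $341,400, so the credit is $0.

$0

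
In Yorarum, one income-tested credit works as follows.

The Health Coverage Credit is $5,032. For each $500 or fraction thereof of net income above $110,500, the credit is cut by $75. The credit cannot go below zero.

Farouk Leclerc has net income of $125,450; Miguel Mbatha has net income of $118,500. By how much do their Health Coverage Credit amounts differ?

$1,050

Farouk ($125,450): Health Coverage Credit: income exceeds $110,500 by $14,950, which is 30 full-or-partial $500 increments; reduction = 30 × $75 = $2,250, leaving $2,782.
Miguel ($118,500): Health Coverage Credit: income exceeds $110,500 by $8,000, which is 16 full-or-partial $500 increments; reduction = 16 × $75 = $1,200, leaving $3,832.
Difference: |$2,782 − $3,832| = $1,050.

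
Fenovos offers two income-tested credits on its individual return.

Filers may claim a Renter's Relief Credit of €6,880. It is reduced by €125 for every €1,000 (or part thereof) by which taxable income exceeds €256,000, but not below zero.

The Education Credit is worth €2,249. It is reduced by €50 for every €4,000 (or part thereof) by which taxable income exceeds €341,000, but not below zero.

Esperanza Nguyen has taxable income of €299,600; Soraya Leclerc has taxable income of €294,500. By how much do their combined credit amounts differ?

€625

Esperanza (€299,600): Renter's Relief Credit: income exceeds €256,000 by €43,600, which is 44 full-or-partial €1,000 increments; reduction = 44 × €125 = €5,500, leaving €1,380. Education Credit: €299,600 is at or below the €341,000 threshold, so the full €2,249 applies. total €1,380 + €2,249 = €3,629
Soraya (€294,500): Renter's Relief Credit: income exceeds €256,000 by €38,500, which is 39 full-or-partial €1,000 increments; reduction = 39 × €125 = €4,875, leaving €2,005. Education Credit: €294,500 is at or below the €341,000 threshold, so the full €2,249 applies. total €2,005 + €2,249 = €4,254
Difference: |€3,629 − €4,254| = €625.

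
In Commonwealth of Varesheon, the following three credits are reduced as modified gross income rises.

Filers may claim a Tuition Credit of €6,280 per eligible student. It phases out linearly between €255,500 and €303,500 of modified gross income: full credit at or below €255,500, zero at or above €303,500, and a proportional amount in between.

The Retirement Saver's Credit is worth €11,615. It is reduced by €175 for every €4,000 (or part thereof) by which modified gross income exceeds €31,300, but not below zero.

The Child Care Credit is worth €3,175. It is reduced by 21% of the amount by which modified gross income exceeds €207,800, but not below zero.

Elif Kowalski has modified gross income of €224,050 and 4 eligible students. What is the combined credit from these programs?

€28,160

Tuition Credit: base = 4 × €6,280 = €25,120. €224,050 is at or below the €255,500 threshold, so the full €25,120 applies.
Retirement Saver's Credit: income exceeds €31,300 by €192,750, which is 49 full-or-partial €4,000 increments; reduction = 49 × €175 = €8,575, leaving €3,040.
Child Care Credit: 21% of the €16,250 excess over €207,800 is €3,412.50 ≥ base, so the credit is €0.
Total: €25,120 + €3,040 + €0 = €28,160.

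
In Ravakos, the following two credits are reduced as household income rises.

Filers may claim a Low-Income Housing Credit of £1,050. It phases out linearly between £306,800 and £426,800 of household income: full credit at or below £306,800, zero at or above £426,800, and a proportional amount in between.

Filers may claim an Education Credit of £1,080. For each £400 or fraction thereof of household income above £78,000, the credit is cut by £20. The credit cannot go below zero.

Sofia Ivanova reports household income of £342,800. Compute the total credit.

Low-Income Housing Credit: £342,800 is £36,000 into a £120,000 phase-out range, leaving 84,000/120,000 of the credit: £1,050 × 84,000/120,000 = £735.
Education Credit: income exceeds £78,000 by £264,800 → 662 increments × £20 = £13,240 ≥ base, so the credit is £0.
Total: £735 + £0 = £735.

£735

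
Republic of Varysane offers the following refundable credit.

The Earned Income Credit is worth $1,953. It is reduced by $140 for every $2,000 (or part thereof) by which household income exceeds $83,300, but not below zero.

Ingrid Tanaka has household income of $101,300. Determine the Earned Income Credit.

$693

Earned Income Credit: income exceeds $83,300 by $18,000, which is 9 full-or-partial $2,000 increments; reduction = 9 × $140 = $1,260, leaving $693.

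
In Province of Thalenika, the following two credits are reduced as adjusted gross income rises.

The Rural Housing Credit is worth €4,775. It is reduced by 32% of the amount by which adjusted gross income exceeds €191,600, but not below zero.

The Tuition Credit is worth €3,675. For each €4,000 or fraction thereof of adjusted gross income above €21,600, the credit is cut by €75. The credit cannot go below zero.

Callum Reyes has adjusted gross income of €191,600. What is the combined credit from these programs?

€5,225

Rural Housing Credit: €191,600 is at or below the €191,600 threshold, so the full €4,775 applies.
Tuition Credit: income exceeds €21,600 by €170,000, which is 43 full-or-partial €4,000 increments; reduction = 43 × €75 = €3,225, leaving €450.
Total: €4,775 + €450 = €5,225.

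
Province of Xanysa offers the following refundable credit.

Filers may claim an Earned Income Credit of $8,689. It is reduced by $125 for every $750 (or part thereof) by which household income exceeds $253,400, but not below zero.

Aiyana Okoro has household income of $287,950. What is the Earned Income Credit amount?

$2,814

Earned Income Credit: income exceeds $253,400 by $34,550, which is 47 full-or-partial $750 increments; reduction = 47 × $125 = $5,875, leaving $2,814.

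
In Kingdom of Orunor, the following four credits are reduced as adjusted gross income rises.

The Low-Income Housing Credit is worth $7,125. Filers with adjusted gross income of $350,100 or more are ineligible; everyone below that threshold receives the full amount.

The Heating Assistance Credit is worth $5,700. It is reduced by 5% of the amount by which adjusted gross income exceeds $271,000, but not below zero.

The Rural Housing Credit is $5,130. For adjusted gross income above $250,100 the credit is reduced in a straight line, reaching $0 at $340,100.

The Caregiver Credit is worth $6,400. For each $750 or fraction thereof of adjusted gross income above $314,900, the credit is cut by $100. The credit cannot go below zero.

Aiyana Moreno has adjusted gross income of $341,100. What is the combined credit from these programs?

$12,220

Low-Income Housing Credit: $341,100 is below the $350,100 cutoff, so the full $7,125 applies.
Heating Assistance Credit: 5% of the $70,100 excess over $271,000 is $3,505; credit = $5,700 − $3,505 = $2,195.
Rural Housing Credit: $341,100 is at or above $340,100, so the credit is $0.
Caregiver Credit: income exceeds $314,900 by $26,200, which is 35 full-or-partial $750 increments; reduction = 35 × $100 = $3,500, leaving $2,900.
Total: $7,125 + $2,195 + $0 + $2,900 = $12,220.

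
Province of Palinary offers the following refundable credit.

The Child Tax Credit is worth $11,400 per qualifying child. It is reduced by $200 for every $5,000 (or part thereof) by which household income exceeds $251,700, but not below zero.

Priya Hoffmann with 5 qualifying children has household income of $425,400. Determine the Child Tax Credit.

$50,000

Child Tax Credit: base = 5 × $11,400 = $57,000. income exceeds $251,700 by $173,700, which is 35 full-or-partial $5,000 increments; reduction = 35 × $200 = $7,000, leaving $50,000.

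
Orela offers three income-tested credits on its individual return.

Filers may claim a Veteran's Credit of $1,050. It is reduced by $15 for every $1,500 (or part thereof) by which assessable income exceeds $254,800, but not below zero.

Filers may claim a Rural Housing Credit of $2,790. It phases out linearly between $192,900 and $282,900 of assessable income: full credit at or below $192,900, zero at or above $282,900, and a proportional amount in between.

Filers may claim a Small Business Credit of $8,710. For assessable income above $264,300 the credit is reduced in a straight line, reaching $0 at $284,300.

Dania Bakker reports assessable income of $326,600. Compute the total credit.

$330

Veteran's Credit: income exceeds $254,800 by $71,800, which is 48 full-or-partial $1,500 increments; reduction = 48 × $15 = $720, leaving $330.
Rural Housing Credit: $326,600 is at or above $282,900, so the credit is $0.
Small Business Credit: $326,600 is at or above $284,300, so the credit is $0.
Total: $330 + $0 + $0 = $330.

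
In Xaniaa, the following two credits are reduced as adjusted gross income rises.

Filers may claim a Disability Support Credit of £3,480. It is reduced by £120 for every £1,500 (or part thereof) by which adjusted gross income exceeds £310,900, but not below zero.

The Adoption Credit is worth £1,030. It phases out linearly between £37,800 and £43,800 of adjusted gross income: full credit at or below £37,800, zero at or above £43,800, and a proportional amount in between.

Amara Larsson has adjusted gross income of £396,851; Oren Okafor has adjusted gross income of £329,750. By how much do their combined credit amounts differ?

£1,920

Amara (£396,851): Disability Support Credit: income exceeds £310,900 by £85,951 → 58 increments × £120 = £6,960 ≥ base, so the credit is £0. Adoption Credit: £396,851 is at or above £43,800, so the credit is £0. total £0 + £0 = £0
Oren (£329,750): Disability Support Credit: income exceeds £310,900 by £18,850, which is 13 full-or-partial £1,500 increments; reduction = 13 × £120 = £1,560, leaving £1,920. Adoption Credit: £329,750 is at or above £43,800, so the credit is £0. total £1,920 + £0 = £1,920
Difference: |£0 − £1,920| = £1,920.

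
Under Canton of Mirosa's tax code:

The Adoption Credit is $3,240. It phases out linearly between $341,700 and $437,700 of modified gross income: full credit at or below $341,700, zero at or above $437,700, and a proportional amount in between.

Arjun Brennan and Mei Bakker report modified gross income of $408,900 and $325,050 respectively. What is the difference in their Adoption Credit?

$2,268

Arjun ($408,900): Adoption Credit: $408,900 is $67,200 into a $96,000 phase-out range, leaving 28,800/96,000 of the credit: $3,240 × 28,800/96,000 = $972.
Mei ($325,050): Adoption Credit: $325,050 is at or below the $341,700 threshold, so the full $3,240 applies.
Difference: |$972 − $3,240| = $2,268.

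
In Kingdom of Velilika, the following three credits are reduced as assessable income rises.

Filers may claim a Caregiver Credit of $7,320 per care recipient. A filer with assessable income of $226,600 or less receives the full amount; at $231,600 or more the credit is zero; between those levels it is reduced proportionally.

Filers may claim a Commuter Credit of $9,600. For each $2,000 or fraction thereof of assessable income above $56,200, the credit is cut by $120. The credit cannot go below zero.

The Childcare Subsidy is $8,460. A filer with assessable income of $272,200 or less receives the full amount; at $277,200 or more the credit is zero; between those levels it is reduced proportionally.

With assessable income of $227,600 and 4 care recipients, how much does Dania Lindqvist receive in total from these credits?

Caregiver Credit: base = 4 × $7,320 = $29,280. $227,600 is $1,000 into a $5,000 phase-out range, leaving 4,000/5,000 of the credit: $29,280 × 4,000/5,000 = $23,424.
Commuter Credit: income exceeds $56,200 by $171,400 → 86 increments × $120 = $10,320 ≥ base, so the credit is $0.
Childcare Subsidy: $227,600 is at or below the $272,200 threshold, so the full $8,460 applies.
Total: $23,424 + $0 + $8,460 = $31,884.

$31,884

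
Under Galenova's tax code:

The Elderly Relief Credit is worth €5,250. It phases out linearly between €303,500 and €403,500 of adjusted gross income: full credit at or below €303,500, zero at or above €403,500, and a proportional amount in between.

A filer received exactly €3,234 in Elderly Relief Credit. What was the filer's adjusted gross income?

€341,900

€3,234 is 3,234/5,250 of the full €5,250, so 2,016/5,250 of the €100,000 range has been used: income = €303,500 + €100,000 × 2,016/5,250 = €341,900.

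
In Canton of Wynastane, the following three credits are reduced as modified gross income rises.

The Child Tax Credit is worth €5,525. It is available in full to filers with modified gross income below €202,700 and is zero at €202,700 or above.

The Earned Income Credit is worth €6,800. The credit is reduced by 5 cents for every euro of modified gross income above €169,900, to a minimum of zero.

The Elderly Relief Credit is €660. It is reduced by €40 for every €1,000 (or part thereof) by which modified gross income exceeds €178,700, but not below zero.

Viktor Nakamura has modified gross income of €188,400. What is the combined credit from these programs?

€11,660

Child Tax Credit: €188,400 is below the €202,700 cutoff, so the full €5,525 applies.
Earned Income Credit: 5% of the €18,500 excess over €169,900 is €925; credit = €6,800 − €925 = €5,875.
Elderly Relief Credit: income exceeds €178,700 by €9,700, which is 10 full-or-partial €1,000 increments; reduction = 10 × €40 = €400, leaving €260.
Total: €5,525 + €5,875 + €260 = €11,660.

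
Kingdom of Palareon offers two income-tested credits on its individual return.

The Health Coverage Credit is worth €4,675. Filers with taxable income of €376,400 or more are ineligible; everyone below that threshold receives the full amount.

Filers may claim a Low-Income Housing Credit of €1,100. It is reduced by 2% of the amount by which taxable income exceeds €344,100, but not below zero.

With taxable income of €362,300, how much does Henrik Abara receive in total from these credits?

Health Coverage Credit: €362,300 is below the €376,400 cutoff, so the full €4,675 applies.
Low-Income Housing Credit: 2% of the €18,200 excess over €344,100 is €364; credit = €1,100 − €364 = €736.
Total: €4,675 + €736 = €5,411.

€5,411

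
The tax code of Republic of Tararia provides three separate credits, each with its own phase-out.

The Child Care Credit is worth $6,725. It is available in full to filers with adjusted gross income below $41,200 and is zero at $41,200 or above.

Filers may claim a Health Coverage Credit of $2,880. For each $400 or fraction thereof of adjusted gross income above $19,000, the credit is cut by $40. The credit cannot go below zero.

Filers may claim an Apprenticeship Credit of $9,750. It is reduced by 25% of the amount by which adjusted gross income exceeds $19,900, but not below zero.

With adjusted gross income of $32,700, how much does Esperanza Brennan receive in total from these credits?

$14,755

Child Care Credit: $32,700 is below the $41,200 cutoff, so the full $6,725 applies.
Health Coverage Credit: income exceeds $19,000 by $13,700, which is 35 full-or-partial $400 increments; reduction = 35 × $40 = $1,400, leaving $1,480.
Apprenticeship Credit: 25% of the $12,800 excess over $19,900 is $3,200; credit = $9,750 − $3,200 = $6,550.
Total: $6,725 + $1,480 + $6,550 = $14,755.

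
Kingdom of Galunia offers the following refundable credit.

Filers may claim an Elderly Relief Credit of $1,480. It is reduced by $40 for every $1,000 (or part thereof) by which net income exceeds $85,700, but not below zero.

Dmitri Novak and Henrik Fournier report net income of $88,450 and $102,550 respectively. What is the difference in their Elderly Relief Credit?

$560

Dmitri ($88,450): Elderly Relief Credit: income exceeds $85,700 by $2,750, which is 3 full-or-partial $1,000 increments; reduction = 3 × $40 = $120, leaving $1,360.
Henrik ($102,550): Elderly Relief Credit: income exceeds $85,700 by $16,850, which is 17 full-or-partial $1,000 increments; reduction = 17 × $40 = $680, leaving $800.
Difference: |$1,360 − $800| = $560.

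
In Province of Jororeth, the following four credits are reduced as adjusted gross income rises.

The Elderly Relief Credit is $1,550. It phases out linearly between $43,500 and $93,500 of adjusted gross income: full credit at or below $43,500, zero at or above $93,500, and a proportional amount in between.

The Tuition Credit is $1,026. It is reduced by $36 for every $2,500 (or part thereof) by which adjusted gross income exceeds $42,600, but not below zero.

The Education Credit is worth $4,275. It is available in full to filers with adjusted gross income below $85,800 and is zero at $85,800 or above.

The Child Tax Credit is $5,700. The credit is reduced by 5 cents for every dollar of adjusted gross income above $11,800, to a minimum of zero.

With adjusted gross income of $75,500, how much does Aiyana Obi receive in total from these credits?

Elderly Relief Credit: $75,500 is $32,000 into a $50,000 phase-out range, leaving 18,000/50,000 of the credit: $1,550 × 18,000/50,000 = $558.
Tuition Credit: income exceeds $42,600 by $32,900, which is 14 full-or-partial $2,500 increments; reduction = 14 × $36 = $504, leaving $522.
Education Credit: $75,500 is below the $85,800 cutoff, so the full $4,275 applies.
Child Tax Credit: 5% of the $63,700 excess over $11,800 is $3,185; credit = $5,700 − $3,185 = $2,515.
Total: $558 + $522 + $4,275 + $2,515 = $7,870.

$7,870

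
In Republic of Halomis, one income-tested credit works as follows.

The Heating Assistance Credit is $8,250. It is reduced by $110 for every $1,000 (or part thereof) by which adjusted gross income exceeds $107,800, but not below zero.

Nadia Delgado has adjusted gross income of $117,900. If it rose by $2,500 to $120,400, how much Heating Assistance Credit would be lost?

At $117,900 — income exceeds $107,800 by $10,100, which is 11 full-or-partial $1,000 increments; reduction = 11 × $110 = $1,210, leaving $7,040.
At $120,400 — income exceeds $107,800 by $12,600, which is 13 full-or-partial $1,000 increments; reduction = 13 × $110 = $1,430, leaving $6,820.
Lost: $7,040 − $6,820 = $220.

$220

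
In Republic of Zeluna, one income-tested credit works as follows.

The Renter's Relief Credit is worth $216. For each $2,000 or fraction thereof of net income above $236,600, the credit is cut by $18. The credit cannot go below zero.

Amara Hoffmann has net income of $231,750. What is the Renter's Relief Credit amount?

Renter's Relief Credit: $231,750 is at or below the $236,600 threshold, so the full $216 applies.

$216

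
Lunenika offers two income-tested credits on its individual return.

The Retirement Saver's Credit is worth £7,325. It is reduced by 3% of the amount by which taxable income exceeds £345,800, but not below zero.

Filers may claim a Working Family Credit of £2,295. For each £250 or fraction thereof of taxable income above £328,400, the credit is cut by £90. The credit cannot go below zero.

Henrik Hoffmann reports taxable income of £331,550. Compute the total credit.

£8,450

Retirement Saver's Credit: £331,550 is at or below the £345,800 threshold, so the full £7,325 applies.
Working Family Credit: income exceeds £328,400 by £3,150, which is 13 full-or-partial £250 increments; reduction = 13 × £90 = £1,170, leaving £1,125.
Total: £7,325 + £1,125 = £8,450.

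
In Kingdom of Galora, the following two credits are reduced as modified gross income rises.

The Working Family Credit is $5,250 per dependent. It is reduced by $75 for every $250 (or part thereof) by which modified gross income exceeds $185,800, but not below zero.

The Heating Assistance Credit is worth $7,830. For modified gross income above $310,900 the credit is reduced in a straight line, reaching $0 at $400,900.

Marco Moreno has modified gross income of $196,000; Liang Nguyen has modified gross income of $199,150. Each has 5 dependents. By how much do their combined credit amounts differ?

Marco ($196,000): Working Family Credit: base = 5 × $5,250 = $26,250. income exceeds $185,800 by $10,200, which is 41 full-or-partial $250 increments; reduction = 41 × $75 = $3,075, leaving $23,175. Heating Assistance Credit: $196,000 is at or below the $310,900 threshold, so the full $7,830 applies. total $23,175 + $7,830 = $31,005
Liang ($199,150): Working Family Credit: base = 5 × $5,250 = $26,250. income exceeds $185,800 by $13,350, which is 54 full-or-partial $250 increments; reduction = 54 × $75 = $4,050, leaving $22,200. Heating Assistance Credit: $199,150 is at or below the $310,900 threshold, so the full $7,830 applies. total $22,200 + $7,830 = $30,030
Difference: |$31,005 − $30,030| = $975.

$975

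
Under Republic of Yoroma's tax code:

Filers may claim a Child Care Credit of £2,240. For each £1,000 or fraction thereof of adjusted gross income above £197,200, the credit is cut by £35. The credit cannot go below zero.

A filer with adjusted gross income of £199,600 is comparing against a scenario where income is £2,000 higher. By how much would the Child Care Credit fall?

At £199,600 — income exceeds £197,200 by £2,400, which is 3 full-or-partial £1,000 increments; reduction = 3 × £35 = £105, leaving £2,135.
At £201,600 — income exceeds £197,200 by £4,400, which is 5 full-or-partial £1,000 increments; reduction = 5 × £35 = £175, leaving £2,065.
Lost: £2,135 − £2,065 = £70.

£70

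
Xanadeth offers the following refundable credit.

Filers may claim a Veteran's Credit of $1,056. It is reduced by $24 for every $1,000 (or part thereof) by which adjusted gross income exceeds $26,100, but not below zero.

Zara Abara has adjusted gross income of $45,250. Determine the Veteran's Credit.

Veteran's Credit: income exceeds $26,100 by $19,150, which is 20 full-or-partial $1,000 increments; reduction = 20 × $24 = $480, leaving $576.

$576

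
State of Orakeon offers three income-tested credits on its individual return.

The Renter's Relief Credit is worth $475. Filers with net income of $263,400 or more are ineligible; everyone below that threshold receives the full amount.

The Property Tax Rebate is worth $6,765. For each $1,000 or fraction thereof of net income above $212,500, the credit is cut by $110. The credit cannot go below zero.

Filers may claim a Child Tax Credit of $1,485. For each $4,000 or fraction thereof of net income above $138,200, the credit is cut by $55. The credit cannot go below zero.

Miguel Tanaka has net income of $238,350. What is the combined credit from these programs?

Renter's Relief Credit: $238,350 is below the $263,400 cutoff, so the full $475 applies.
Property Tax Rebate: income exceeds $212,500 by $25,850, which is 26 full-or-partial $1,000 increments; reduction = 26 × $110 = $2,860, leaving $3,905.
Child Tax Credit: income exceeds $138,200 by $100,150, which is 26 full-or-partial $4,000 increments; reduction = 26 × $55 = $1,430, leaving $55.
Total: $475 + $3,905 + $55 = $4,435.

$4,435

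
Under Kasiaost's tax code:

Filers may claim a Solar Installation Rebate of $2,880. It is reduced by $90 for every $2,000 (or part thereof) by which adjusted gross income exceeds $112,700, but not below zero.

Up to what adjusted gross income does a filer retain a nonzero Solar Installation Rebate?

After 31 increments the reduction is 31 × $90 = $2,790, leaving $90; one more increment wipes it out. Increment 31 ends at excess 31 × $2,000 = $62,000, so the highest qualifying income is $112,700 + $62,000 = $174,700.

$174,700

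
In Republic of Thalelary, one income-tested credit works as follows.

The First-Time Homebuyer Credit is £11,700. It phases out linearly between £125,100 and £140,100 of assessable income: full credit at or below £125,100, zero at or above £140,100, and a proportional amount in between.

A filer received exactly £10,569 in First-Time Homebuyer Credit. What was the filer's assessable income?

£10,569 is 10,569/11,700 of the full £11,700, so 1,131/11,700 of the £15,000 range has been used: income = £125,100 + £15,000 × 1,131/11,700 = £126,550.

£126,550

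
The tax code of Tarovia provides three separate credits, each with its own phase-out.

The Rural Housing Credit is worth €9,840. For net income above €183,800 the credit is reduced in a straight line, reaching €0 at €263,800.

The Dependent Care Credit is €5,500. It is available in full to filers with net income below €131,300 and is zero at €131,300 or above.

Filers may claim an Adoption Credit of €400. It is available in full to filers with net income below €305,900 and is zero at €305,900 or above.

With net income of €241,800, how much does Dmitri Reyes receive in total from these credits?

€3,106

Rural Housing Credit: €241,800 is €58,000 into a €80,000 phase-out range, leaving 22,000/80,000 of the credit: €9,840 × 22,000/80,000 = €2,706.
Dependent Care Credit: €241,800 meets or exceeds the €131,300 cutoff, so the credit is €0.
Adoption Credit: €241,800 is below the €305,900 cutoff, so the full €400 applies.
Total: €2,706 + €0 + €400 = €3,106.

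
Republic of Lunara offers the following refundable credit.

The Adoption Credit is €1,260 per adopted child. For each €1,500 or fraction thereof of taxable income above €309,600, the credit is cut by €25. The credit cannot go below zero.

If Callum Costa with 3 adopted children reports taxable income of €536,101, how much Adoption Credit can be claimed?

€0

Adoption Credit: base = 3 × €1,260 = €3,780. income exceeds €309,600 by €226,501 → 152 increments × €25 = €3,800 ≥ base, so the credit is €0.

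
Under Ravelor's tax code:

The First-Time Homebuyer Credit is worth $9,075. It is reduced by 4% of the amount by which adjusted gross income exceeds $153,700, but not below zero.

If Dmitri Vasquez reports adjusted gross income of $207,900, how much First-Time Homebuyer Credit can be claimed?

First-Time Homebuyer Credit: 4% of the $54,200 excess over $153,700 is $2,168; credit = $9,075 − $2,168 = $6,907.

$6,907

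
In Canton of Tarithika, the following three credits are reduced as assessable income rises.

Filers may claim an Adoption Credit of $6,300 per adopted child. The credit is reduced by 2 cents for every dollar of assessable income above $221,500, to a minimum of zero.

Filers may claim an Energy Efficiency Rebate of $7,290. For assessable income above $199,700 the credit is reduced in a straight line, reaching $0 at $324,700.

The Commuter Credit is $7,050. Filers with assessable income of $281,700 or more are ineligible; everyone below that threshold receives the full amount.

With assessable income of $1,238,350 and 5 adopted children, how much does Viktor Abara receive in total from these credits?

Adoption Credit: base = 5 × $6,300 = $31,500. 2% of the $1,016,850 excess over $221,500 is $20,337; credit = $31,500 − $20,337 = $11,163.
Energy Efficiency Rebate: $1,238,350 is at or above $324,700, so the credit is $0.
Commuter Credit: $1,238,350 meets or exceeds the $281,700 cutoff, so the credit is $0.
Total: $11,163 + $0 + $0 = $11,163.

$11,163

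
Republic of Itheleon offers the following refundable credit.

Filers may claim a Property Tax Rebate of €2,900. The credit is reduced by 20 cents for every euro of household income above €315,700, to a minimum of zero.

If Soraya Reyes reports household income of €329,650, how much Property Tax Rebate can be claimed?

Property Tax Rebate: 20% of the €13,950 excess over €315,700 is €2,790; credit = €2,900 − €2,790 = €110.

€110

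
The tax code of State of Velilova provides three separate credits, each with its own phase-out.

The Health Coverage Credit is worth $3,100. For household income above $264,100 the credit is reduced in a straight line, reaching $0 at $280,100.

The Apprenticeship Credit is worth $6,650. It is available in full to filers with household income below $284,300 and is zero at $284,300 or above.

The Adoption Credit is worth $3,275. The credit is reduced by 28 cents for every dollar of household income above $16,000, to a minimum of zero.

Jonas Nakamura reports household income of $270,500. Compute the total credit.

Health Coverage Credit: $270,500 is $6,400 into a $16,000 phase-out range, leaving 9,600/16,000 of the credit: $3,100 × 9,600/16,000 = $1,860.
Apprenticeship Credit: $270,500 is below the $284,300 cutoff, so the full $6,650 applies.
Adoption Credit: 28% of the $254,500 excess over $16,000 is $71,260 ≥ base, so the credit is $0.
Total: $1,860 + $6,650 + $0 = $8,510.

$8,510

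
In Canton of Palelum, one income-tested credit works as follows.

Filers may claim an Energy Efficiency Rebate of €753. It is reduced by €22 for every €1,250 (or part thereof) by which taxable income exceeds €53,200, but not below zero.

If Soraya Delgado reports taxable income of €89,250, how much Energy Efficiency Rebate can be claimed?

Energy Efficiency Rebate: income exceeds €53,200 by €36,050, which is 29 full-or-partial €1,250 increments; reduction = 29 × €22 = €638, leaving €115.

€115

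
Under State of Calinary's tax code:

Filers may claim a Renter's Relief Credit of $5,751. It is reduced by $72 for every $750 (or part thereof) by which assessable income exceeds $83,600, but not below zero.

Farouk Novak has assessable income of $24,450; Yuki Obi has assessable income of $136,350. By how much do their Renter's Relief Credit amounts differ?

Farouk ($24,450): Renter's Relief Credit: $24,450 is at or below the $83,600 threshold, so the full $5,751 applies.
Yuki ($136,350): Renter's Relief Credit: income exceeds $83,600 by $52,750, which is 71 full-or-partial $750 increments; reduction = 71 × $72 = $5,112, leaving $639.
Difference: |$5,751 − $639| = $5,112.

$5,112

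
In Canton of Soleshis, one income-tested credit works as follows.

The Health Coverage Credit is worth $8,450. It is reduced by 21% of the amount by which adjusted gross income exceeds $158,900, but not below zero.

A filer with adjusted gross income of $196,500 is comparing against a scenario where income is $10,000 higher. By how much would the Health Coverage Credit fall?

$554

At $196,500 — 21% of the $37,600 excess over $158,900 is $7,896; credit = $8,450 − $7,896 = $554.
At $206,500 — 21% of the $47,600 excess over $158,900 is $9,996 ≥ base, so the credit is $0.
Lost: $554 − $0 = $554.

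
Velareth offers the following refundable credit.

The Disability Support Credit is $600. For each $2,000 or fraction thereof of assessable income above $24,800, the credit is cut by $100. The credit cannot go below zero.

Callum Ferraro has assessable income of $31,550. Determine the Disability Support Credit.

$200

Disability Support Credit: income exceeds $24,800 by $6,750, which is 4 full-or-partial $2,000 increments; reduction = 4 × $100 = $400, leaving $200.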